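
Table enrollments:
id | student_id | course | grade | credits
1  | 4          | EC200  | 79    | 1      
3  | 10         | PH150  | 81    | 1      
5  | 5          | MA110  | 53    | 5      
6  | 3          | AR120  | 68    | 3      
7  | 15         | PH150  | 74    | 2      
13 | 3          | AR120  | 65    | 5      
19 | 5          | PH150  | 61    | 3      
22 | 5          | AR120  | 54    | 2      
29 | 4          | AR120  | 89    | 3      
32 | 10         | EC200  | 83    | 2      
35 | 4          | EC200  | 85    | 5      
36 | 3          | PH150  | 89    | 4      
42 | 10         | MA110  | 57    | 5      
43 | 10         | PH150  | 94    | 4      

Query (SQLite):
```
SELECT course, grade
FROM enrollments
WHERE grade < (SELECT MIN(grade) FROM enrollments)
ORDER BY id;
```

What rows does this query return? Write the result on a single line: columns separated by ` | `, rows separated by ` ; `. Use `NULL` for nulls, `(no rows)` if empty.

Scalar subquery: MIN(grade) over all enrollments rows = 53.
Keep rows where grade < that value.

(no rows)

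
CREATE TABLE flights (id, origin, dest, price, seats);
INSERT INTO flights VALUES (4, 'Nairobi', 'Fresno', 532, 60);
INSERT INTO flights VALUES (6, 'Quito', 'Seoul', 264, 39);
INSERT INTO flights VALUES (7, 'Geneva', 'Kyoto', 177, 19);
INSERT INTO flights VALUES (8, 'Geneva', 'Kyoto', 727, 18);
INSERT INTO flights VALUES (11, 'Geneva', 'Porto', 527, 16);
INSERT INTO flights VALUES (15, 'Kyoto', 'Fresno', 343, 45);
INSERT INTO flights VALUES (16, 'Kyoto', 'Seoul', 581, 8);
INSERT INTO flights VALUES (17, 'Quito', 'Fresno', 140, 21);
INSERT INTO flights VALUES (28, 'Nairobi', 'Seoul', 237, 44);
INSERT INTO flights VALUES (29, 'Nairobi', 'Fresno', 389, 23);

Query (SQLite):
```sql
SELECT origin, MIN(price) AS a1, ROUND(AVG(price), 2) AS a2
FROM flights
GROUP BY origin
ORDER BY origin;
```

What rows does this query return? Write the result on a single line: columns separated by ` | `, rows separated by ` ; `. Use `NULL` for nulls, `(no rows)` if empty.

Group flights by origin.
Per group compute: MIN(price), ROUND(AVG(price), 2).
  Geneva: ids {7, 8, 11} → MIN(price)=177, ROUND(AVG(price), 2)=477
  Kyoto: ids {15, 16} → MIN(price)=343, ROUND(AVG(price), 2)=462
  Nairobi: ids {4, 28, 29} → MIN(price)=237, ROUND(AVG(price), 2)=386
  Quito: ids {6, 17} → MIN(price)=140, ROUND(AVG(price), 2)=202

Geneva | 177 | 477 ; Kyoto | 343 | 462 ; Nairobi | 237 | 386 ; Quito | 140 | 202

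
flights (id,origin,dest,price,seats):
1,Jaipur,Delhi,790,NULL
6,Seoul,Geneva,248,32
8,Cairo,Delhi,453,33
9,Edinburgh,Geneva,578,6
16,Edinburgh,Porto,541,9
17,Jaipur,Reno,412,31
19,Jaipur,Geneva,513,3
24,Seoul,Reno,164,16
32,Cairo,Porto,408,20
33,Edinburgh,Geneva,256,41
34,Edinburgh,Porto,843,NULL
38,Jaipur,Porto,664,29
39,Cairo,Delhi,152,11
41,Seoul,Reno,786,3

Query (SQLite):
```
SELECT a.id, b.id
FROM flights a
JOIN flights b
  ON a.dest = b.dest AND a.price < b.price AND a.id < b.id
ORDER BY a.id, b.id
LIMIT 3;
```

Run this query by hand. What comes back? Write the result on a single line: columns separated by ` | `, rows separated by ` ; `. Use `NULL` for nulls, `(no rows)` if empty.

6 | 9 ; 6 | 19 ; 6 | 33

Pairs (a,b) with same dest, a.price < b.price, a.id < b.id.
dest groups: Delhi:{1,8,39} Geneva:{6,9,19,33} Porto:{16,32,34,38} Reno:{17,24,41}
Ordered by (a.id, b.id); first 3.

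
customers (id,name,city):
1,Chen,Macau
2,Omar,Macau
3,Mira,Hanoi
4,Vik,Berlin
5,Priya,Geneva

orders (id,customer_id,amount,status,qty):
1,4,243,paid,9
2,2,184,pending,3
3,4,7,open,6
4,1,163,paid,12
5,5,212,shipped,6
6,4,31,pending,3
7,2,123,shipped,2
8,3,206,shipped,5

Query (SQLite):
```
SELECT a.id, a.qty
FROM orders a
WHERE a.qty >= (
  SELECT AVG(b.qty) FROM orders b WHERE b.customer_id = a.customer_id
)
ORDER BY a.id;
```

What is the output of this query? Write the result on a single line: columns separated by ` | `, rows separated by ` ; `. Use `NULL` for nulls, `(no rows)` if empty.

1 | 9 ; 2 | 3 ; 3 | 6 ; 4 | 12 ; 5 | 6 ; 8 | 5

For each orders row a, compute AVG(qty) over rows sharing a.customer_id.
Keep row a if a.qty >= that per-group AVG.
  customer_id=1: AVG(qty) = 12.0
  customer_id=2: AVG(qty) = 2.5
  customer_id=3: AVG(qty) = 5.0
  customer_id=4: AVG(qty) = 6.0
  customer_id=5: AVG(qty) = 6.0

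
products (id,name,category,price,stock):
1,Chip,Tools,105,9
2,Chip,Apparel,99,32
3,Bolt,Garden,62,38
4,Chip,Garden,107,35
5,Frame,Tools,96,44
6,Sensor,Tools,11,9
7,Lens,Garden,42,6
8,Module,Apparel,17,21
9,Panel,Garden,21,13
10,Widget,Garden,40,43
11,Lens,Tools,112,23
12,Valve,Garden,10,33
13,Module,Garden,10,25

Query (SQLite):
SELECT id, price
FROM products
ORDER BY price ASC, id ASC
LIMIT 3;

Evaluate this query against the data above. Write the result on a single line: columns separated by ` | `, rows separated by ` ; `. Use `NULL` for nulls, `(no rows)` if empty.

Sort by price asc, tiebreak id asc: (10, id=12), (10, id=13), (11, id=6), (17, id=8), (21, id=9), (40, id=10) …. Take first 3.

12 | 10 ; 13 | 10 ; 6 | 11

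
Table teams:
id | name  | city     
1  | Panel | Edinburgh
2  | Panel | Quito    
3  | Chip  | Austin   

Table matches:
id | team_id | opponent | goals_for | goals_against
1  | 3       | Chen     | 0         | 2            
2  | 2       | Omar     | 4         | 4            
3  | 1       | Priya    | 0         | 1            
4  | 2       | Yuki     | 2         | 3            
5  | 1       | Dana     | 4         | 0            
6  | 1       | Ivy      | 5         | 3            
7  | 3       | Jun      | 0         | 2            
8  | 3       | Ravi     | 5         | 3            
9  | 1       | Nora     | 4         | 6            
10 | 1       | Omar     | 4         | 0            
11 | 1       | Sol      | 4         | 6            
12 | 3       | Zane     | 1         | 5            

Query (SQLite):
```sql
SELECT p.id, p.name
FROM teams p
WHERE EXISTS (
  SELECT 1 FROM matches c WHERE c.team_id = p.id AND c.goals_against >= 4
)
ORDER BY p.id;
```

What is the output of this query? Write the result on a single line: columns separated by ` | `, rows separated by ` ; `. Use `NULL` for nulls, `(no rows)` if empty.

For each teams row, check whether any matches with matching team_id has goals_against >= 4.
Keep rows where that is true.

1 | Panel ; 2 | Panel ; 3 | Chip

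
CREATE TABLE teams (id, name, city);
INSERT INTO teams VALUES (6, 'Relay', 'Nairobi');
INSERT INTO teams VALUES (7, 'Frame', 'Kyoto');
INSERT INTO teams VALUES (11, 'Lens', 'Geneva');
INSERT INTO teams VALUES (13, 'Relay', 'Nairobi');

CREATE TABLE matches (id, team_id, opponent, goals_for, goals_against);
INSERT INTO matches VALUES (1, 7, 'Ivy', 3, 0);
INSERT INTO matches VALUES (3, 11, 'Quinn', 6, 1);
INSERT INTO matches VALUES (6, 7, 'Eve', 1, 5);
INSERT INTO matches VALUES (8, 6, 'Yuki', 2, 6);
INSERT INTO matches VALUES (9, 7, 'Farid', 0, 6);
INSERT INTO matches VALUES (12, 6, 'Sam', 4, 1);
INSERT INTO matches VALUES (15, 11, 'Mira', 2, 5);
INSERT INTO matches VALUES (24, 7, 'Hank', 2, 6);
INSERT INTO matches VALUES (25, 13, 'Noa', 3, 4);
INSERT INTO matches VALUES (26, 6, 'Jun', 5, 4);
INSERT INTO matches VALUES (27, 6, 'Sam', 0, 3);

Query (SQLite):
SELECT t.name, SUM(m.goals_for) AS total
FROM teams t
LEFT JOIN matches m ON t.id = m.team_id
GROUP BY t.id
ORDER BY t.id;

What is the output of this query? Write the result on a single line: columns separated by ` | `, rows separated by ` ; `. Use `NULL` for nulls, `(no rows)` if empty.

LEFT JOIN keeps every teams row; unmatched ones get NULL for matches columns.
Group by teams.id and compute SUM(m.goals_for). SUM over an all-NULL group is NULL.
  6: ids {8, 12, 26, 27} → SUM(m.goals_for)=11
  7: ids {1, 6, 9, 24} → SUM(m.goals_for)=6
  11: ids {3, 15} → SUM(m.goals_for)=8
  13: ids {25} → SUM(m.goals_for)=3

Relay | 11 ; Frame | 6 ; Lens | 8 ; Relay | 3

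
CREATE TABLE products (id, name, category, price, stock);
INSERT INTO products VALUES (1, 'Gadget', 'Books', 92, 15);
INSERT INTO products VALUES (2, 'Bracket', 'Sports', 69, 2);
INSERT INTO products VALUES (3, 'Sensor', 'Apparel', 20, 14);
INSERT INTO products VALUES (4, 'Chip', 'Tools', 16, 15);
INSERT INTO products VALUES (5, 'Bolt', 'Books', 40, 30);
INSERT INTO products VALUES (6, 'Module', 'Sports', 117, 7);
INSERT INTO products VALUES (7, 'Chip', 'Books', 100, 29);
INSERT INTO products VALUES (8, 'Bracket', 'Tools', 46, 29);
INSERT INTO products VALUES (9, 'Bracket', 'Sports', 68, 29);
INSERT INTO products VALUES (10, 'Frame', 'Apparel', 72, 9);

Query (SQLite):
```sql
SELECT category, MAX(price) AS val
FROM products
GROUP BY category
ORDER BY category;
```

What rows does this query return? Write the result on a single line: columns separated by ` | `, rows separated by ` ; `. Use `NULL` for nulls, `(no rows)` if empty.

Apparel | 72 ; Books | 100 ; Sports | 117 ; Tools | 46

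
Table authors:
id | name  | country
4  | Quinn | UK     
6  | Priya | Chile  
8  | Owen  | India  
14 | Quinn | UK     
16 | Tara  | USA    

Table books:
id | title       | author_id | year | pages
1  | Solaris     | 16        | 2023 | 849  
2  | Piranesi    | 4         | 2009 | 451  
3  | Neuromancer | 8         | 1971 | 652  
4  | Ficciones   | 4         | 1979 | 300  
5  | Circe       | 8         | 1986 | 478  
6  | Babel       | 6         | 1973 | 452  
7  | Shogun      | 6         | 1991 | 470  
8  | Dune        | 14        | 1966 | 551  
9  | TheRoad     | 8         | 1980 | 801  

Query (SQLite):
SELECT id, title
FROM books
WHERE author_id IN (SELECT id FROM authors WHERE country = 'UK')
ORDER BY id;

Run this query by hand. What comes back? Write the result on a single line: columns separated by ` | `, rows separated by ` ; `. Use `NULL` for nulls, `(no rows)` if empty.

2 | Piranesi ; 4 | Ficciones ; 8 | Dune

Inner query: authors.id where country = 'UK'.
Outer: keep books rows whose author_id is in that set.
Inner query → {4, 14}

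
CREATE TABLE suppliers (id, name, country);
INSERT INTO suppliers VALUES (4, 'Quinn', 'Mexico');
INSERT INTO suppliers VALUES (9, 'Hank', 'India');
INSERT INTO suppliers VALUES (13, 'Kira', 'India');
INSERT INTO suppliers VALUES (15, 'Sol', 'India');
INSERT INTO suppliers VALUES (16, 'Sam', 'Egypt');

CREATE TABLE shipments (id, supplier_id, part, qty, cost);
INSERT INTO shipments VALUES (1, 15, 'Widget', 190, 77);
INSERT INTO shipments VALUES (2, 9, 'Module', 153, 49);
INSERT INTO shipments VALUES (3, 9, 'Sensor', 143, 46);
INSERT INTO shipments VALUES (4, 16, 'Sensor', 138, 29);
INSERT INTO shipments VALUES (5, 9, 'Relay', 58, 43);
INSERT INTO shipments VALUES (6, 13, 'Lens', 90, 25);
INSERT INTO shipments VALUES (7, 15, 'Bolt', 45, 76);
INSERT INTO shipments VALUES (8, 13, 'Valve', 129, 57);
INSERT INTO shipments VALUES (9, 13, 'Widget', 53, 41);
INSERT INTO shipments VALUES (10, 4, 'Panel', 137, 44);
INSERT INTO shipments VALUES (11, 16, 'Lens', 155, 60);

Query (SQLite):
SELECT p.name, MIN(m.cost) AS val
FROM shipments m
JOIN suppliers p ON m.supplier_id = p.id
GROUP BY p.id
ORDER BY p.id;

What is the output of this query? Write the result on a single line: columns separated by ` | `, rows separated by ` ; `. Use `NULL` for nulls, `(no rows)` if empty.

Join each shipments row to its suppliers via supplier_id.
Group joined rows by suppliers.id; compute MIN(m.cost) per group.
  4: ids {10} → MIN(m.cost)=44
  9: ids {2, 3, 5} → MIN(m.cost)=43
  13: ids {6, 8, 9} → MIN(m.cost)=25
  15: ids {1, 7} → MIN(m.cost)=76
  16: ids {4, 11} → MIN(m.cost)=29

Quinn | 44 ; Hank | 43 ; Kira | 25 ; Sol | 76 ; Sam | 29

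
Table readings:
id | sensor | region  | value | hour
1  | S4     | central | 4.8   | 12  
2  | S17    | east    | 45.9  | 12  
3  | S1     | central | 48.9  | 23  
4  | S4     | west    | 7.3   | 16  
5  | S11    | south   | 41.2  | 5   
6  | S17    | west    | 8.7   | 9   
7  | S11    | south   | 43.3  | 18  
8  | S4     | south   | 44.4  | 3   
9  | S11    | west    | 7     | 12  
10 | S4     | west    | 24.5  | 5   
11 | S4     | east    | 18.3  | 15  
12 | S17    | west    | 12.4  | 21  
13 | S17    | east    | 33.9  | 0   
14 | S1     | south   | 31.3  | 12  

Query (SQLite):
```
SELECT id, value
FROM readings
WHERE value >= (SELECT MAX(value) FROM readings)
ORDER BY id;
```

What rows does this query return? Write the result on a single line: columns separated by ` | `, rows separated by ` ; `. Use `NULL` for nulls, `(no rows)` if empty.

Scalar subquery: MAX(value) over all readings rows = 48.9.
Keep rows where value >= that value.

3 | 48.9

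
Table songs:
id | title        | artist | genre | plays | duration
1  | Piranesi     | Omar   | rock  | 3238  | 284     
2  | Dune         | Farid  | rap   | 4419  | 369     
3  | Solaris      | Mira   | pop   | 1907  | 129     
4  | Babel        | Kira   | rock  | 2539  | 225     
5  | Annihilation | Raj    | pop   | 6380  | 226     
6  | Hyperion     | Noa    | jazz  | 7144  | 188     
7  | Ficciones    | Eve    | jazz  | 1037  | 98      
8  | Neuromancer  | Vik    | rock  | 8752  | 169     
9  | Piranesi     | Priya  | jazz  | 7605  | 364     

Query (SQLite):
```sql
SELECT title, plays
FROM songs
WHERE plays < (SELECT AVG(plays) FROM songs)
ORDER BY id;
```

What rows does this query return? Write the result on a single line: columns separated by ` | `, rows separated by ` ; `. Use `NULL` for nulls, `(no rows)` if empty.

Piranesi | 3238 ; Dune | 4419 ; Solaris | 1907 ; Babel | 2539 ; Ficciones | 1037

Scalar subquery: AVG(plays) over all songs rows = 4780.111111 (≈; comparison uses full precision).
Keep rows where plays < that value.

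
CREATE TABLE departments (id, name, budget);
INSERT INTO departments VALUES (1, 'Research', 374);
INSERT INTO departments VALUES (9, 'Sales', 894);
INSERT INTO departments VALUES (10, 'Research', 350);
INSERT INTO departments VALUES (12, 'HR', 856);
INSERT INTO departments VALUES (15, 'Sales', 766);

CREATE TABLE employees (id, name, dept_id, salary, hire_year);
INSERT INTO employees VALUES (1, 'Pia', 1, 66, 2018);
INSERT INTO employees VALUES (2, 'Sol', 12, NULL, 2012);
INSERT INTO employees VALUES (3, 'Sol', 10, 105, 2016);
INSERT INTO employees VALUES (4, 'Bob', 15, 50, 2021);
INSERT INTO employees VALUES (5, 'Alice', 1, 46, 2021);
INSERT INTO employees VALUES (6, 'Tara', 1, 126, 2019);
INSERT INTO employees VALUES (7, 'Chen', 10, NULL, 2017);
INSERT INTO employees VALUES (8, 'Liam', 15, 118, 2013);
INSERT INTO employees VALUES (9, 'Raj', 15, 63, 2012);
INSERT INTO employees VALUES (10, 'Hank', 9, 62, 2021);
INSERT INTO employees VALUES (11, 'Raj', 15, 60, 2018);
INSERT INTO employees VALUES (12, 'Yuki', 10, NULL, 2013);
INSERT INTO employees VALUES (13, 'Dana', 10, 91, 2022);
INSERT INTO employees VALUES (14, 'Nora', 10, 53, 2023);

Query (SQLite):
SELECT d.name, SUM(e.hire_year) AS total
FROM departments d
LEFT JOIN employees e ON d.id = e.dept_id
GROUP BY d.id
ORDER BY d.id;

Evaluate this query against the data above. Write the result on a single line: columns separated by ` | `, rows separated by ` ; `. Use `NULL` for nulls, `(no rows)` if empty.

Research | 6058 ; Sales | 2021 ; Research | 10091 ; HR | 2012 ; Sales | 8064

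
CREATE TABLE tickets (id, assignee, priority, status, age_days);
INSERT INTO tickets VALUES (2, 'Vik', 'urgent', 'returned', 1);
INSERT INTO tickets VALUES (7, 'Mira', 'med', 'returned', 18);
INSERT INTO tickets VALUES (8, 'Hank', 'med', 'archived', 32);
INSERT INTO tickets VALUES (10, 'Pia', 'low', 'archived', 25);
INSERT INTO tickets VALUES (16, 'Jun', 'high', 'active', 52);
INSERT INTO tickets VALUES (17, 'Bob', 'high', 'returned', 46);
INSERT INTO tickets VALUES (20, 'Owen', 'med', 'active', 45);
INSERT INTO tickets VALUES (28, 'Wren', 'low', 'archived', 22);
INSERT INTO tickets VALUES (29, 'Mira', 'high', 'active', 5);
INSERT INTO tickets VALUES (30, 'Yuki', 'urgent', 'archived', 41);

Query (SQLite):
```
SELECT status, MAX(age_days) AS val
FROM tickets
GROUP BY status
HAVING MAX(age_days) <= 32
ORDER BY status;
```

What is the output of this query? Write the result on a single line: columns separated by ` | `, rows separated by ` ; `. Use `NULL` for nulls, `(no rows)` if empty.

Partition tickets by status; compute MAX(age_days) within each group.
HAVING: keep groups where MAX(age_days) <= 32.
  active: ids {16, 20, 29} → MAX(age_days)=52
  archived: ids {8, 10, 28, 30} → MAX(age_days)=41
  returned: ids {2, 7, 17} → MAX(age_days)=46

(no rows)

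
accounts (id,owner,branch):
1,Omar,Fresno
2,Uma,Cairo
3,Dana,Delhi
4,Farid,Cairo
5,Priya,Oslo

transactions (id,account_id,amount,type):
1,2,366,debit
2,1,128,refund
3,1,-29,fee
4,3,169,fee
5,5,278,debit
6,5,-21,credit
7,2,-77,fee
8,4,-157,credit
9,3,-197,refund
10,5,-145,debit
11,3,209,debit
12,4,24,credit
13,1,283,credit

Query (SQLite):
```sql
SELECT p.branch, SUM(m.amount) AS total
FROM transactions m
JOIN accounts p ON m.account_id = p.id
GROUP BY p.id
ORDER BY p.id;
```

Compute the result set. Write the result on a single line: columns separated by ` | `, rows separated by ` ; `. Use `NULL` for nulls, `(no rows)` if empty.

Fresno | 382 ; Cairo | 289 ; Delhi | 181 ; Cairo | -133 ; Oslo | 112

Join each transactions row to its accounts via account_id.
Group joined rows by accounts.id; compute SUM(m.amount) per group.
  1: ids {2, 3, 13} → SUM(m.amount)=382
  2: ids {1, 7} → SUM(m.amount)=289
  3: ids {4, 9, 11} → SUM(m.amount)=181
  4: ids {8, 12} → SUM(m.amount)=-133
  5: ids {5, 6, 10} → SUM(m.amount)=112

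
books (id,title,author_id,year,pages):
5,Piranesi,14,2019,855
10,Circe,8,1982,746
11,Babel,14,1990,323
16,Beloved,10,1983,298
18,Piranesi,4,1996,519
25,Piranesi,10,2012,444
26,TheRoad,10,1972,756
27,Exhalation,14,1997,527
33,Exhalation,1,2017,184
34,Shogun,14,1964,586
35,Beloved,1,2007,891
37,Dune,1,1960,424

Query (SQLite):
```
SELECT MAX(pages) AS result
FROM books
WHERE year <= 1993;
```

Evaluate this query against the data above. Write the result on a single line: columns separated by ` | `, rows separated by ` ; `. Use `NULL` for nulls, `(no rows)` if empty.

Rows where year <= 1993 → pages values: [746, 323, 298, 756, 586, 424].
MAX of non-NULL values = 756.

756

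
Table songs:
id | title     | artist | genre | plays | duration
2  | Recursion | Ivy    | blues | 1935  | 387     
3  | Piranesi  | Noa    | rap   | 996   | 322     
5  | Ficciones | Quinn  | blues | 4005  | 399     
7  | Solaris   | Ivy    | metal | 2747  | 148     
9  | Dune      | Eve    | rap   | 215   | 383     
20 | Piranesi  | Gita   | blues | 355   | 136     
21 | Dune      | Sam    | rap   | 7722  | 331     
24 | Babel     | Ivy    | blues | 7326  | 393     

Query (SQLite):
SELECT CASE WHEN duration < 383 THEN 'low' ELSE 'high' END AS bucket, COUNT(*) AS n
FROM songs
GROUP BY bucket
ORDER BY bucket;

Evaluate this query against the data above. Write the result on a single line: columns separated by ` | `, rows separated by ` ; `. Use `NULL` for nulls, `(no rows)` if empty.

Bucket rows by duration < 383 → 'low' else 'high'; count each bucket.

high | 4 ; low | 4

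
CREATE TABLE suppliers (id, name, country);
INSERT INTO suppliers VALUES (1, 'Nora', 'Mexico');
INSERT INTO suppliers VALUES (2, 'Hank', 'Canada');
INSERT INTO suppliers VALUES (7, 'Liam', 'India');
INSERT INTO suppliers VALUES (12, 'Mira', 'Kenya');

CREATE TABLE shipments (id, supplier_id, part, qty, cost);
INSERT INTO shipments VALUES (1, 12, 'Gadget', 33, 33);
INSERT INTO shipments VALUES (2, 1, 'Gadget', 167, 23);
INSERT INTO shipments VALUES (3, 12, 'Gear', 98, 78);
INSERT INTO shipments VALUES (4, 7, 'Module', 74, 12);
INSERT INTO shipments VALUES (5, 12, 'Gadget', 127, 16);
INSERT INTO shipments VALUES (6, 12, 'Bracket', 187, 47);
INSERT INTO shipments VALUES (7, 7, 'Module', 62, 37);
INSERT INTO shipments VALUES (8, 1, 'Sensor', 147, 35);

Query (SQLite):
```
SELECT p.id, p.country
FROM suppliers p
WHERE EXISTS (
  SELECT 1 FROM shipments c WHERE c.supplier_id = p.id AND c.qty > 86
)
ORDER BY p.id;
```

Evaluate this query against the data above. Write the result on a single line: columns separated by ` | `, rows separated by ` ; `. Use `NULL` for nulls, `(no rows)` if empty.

1 | Mexico ; 12 | Kenya

For each suppliers row, check whether any shipments with matching supplier_id has qty > 86.
Keep rows where that is true.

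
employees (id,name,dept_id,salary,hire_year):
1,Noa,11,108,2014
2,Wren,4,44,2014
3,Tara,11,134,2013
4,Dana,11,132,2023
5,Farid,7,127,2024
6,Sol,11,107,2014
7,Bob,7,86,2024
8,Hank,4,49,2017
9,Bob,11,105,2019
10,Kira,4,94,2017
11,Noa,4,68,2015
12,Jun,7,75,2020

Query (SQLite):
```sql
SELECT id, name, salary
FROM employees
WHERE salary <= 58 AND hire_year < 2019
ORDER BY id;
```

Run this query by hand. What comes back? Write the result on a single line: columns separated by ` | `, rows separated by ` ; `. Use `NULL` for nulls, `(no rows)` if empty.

2 | Wren | 44 ; 8 | Hank | 49

salary <= 58: ids {2, 8}
hire_year < 2019: ids {1, 2, 3, 6, 8, 10, 11}
Combine with AND.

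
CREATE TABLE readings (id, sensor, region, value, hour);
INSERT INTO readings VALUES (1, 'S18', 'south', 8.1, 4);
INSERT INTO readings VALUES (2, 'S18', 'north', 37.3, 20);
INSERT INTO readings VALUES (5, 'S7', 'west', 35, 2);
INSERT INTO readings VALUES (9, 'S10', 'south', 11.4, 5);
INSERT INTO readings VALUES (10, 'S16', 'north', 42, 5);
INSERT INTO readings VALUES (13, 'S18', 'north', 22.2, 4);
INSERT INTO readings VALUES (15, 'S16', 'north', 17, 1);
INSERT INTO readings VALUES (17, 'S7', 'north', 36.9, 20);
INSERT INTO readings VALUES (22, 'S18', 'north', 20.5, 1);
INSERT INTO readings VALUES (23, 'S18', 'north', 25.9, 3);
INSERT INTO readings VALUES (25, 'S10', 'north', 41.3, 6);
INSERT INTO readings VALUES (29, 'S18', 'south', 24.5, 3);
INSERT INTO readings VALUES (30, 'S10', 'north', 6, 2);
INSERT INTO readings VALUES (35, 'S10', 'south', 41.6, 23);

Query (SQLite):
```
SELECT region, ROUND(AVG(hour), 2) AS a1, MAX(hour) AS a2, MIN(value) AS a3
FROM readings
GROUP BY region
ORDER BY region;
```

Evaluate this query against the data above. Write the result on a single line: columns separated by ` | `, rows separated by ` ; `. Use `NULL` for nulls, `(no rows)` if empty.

Group readings by region.
Per group compute: ROUND(AVG(hour), 2), MAX(hour), MIN(value).
  north: ids {2, 10, 13, 15, 17, 22, 23, 25, 30} → ROUND(AVG(hour), 2)=6.89, MAX(hour)=20, MIN(value)=6
  south: ids {1, 9, 29, 35} → ROUND(AVG(hour), 2)=8.75, MAX(hour)=23, MIN(value)=8.1
  west: ids {5} → ROUND(AVG(hour), 2)=2, MAX(hour)=2, MIN(value)=35

north | 6.89 | 20 | 6 ; south | 8.75 | 23 | 8.1 ; west | 2 | 2 | 35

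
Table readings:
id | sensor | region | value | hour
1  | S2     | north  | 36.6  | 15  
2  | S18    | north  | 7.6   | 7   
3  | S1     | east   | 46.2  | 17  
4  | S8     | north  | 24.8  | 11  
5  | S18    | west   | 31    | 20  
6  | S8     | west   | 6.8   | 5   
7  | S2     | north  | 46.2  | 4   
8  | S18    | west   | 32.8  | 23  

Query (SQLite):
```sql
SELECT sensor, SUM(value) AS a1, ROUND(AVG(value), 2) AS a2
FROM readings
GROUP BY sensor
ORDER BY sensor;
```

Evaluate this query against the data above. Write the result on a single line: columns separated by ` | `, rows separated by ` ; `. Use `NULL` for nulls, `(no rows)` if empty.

Group readings by sensor.
Per group compute: SUM(value), ROUND(AVG(value), 2).
  S1: ids {3} → SUM(value)=46.2, ROUND(AVG(value), 2)=46.2
  S18: ids {2, 5, 8} → SUM(value)=71.4, ROUND(AVG(value), 2)=23.8
  S2: ids {1, 7} → SUM(value)=82.8, ROUND(AVG(value), 2)=41.4
  S8: ids {4, 6} → SUM(value)=31.6, ROUND(AVG(value), 2)=15.8

S1 | 46.2 | 46.2 ; S18 | 71.4 | 23.8 ; S2 | 82.8 | 41.4 ; S8 | 31.6 | 15.8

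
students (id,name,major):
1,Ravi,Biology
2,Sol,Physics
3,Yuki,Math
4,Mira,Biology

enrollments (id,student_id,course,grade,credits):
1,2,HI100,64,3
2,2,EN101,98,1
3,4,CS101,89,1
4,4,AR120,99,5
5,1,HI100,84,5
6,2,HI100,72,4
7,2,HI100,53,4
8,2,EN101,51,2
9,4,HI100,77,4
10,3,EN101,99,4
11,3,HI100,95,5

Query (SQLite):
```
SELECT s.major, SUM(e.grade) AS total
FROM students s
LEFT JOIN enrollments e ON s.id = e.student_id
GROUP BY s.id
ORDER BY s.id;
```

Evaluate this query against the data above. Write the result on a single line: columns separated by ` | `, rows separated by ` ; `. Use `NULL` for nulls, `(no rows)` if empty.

LEFT JOIN keeps every students row; unmatched ones get NULL for enrollments columns.
Group by students.id and compute SUM(e.grade). SUM over an all-NULL group is NULL.
  1: ids {5} → SUM(e.grade)=84
  2: ids {1, 2, 6, 7, 8} → SUM(e.grade)=338
  3: ids {10, 11} → SUM(e.grade)=194
  4: ids {3, 4, 9} → SUM(e.grade)=265

Biology | 84 ; Physics | 338 ; Math | 194 ; Biology | 265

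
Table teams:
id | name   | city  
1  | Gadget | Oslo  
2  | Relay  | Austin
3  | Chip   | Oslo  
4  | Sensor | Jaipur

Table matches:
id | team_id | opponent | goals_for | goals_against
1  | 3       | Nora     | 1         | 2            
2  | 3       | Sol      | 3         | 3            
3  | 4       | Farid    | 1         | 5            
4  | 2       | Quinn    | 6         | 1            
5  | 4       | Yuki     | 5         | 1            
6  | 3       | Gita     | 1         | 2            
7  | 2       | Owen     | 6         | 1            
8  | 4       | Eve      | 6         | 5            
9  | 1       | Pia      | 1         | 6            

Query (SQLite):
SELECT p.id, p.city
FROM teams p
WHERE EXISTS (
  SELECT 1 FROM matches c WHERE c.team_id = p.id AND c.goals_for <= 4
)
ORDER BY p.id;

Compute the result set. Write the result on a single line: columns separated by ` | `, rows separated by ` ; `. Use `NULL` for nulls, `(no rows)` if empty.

For each teams row, check whether any matches with matching team_id has goals_for <= 4.
Keep rows where that is true.

1 | Oslo ; 3 | Oslo ; 4 | Jaipur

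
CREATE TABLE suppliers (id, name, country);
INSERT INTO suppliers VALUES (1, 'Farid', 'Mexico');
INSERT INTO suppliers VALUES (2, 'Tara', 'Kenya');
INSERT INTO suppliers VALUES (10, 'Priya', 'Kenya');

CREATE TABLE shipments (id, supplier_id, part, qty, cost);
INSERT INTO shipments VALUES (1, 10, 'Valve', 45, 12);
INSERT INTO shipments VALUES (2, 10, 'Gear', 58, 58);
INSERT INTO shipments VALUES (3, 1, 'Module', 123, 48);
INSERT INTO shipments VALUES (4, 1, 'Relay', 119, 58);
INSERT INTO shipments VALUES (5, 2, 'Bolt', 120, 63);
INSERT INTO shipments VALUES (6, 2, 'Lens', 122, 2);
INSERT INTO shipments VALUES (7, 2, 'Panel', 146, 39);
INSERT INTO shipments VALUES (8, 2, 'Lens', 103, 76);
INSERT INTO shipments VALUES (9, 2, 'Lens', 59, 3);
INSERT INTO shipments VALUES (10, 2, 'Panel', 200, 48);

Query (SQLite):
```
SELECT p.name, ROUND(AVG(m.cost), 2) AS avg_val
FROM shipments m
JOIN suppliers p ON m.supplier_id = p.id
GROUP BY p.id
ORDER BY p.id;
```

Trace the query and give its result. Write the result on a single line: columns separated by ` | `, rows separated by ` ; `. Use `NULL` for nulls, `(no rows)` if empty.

Farid | 53 ; Tara | 38.5 ; Priya | 35

Join each shipments row to its suppliers via supplier_id.
Group joined rows by suppliers.id; compute ROUND(AVG(m.cost), 2) per group.
  1: ids {3, 4} → ROUND(AVG(m.cost), 2)=53
  2: ids {5, 6, 7, 8, 9, 10} → ROUND(AVG(m.cost), 2)=38.5
  10: ids {1, 2} → ROUND(AVG(m.cost), 2)=35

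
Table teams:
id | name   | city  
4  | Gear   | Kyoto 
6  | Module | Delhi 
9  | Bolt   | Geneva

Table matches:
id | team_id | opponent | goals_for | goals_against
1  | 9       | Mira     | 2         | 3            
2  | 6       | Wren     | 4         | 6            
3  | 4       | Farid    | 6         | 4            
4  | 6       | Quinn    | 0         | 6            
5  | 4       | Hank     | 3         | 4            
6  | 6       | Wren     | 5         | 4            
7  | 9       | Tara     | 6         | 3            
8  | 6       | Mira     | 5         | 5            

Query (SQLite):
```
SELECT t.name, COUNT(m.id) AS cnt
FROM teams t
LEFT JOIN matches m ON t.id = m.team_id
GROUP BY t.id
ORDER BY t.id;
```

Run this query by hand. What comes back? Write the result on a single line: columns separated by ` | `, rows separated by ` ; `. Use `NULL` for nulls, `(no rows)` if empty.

Gear | 2 ; Module | 4 ; Bolt | 2

LEFT JOIN keeps every teams row; unmatched ones get NULL for matches columns.
Group by teams.id and compute COUNT(m.id). COUNT(col) of an all-NULL group is 0.
  4: ids {3, 5} → COUNT(m.id)=2
  6: ids {2, 4, 6, 8} → COUNT(m.id)=4
  9: ids {1, 7} → COUNT(m.id)=2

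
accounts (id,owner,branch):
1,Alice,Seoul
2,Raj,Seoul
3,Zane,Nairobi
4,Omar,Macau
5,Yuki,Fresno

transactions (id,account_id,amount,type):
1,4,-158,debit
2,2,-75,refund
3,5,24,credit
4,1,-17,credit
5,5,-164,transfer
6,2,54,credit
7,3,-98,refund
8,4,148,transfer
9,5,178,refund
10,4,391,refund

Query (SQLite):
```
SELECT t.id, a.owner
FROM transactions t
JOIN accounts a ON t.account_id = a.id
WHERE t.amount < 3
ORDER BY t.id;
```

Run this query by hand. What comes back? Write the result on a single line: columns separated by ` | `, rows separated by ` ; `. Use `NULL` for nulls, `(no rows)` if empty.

1 | Omar ; 2 | Raj ; 4 | Alice ; 5 | Yuki ; 7 | Zane

Each transactions row matches the accounts row where account_id = accounts.id.
Then keep rows with t.amount < 3.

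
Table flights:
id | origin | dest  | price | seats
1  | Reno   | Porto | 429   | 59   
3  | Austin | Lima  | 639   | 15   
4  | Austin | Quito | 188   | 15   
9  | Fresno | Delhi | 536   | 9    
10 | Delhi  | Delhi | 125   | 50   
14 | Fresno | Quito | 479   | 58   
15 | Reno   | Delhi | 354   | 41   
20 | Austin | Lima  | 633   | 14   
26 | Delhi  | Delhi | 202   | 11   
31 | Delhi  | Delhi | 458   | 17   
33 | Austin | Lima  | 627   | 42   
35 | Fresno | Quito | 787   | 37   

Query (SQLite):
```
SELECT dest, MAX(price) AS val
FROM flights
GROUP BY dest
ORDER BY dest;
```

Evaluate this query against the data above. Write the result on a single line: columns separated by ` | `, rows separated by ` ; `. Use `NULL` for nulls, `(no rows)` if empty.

Delhi | 536 ; Lima | 639 ; Porto | 429 ; Quito | 787

Partition flights by dest; compute MAX(price) within each group.
  Delhi: ids {9, 10, 15, 26, 31} → MAX(price)=536
  Lima: ids {3, 20, 33} → MAX(price)=639
  Porto: ids {1} → MAX(price)=429
  Quito: ids {4, 14, 35} → MAX(price)=787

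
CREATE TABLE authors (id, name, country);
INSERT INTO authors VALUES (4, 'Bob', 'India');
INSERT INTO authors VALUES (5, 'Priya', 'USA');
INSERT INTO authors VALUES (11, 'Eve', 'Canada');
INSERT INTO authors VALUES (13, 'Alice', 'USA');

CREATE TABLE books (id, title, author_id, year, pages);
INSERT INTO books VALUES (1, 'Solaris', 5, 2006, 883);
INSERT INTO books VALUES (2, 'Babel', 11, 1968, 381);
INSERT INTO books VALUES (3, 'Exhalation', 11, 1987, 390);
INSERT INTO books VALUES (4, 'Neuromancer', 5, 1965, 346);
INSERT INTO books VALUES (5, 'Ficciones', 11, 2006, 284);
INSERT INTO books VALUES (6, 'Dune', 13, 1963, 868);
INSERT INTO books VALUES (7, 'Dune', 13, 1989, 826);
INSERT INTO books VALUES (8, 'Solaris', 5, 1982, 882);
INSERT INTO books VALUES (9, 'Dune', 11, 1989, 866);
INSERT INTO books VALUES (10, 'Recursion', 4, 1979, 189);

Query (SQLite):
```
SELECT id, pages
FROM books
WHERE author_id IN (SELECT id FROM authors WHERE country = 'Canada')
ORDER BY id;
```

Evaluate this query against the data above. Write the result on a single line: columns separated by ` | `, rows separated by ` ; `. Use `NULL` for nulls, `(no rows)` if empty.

Inner query: authors.id where country = 'Canada'.
Outer: keep books rows whose author_id is in that set.
Inner query → {11}

2 | 381 ; 3 | 390 ; 5 | 284 ; 9 | 866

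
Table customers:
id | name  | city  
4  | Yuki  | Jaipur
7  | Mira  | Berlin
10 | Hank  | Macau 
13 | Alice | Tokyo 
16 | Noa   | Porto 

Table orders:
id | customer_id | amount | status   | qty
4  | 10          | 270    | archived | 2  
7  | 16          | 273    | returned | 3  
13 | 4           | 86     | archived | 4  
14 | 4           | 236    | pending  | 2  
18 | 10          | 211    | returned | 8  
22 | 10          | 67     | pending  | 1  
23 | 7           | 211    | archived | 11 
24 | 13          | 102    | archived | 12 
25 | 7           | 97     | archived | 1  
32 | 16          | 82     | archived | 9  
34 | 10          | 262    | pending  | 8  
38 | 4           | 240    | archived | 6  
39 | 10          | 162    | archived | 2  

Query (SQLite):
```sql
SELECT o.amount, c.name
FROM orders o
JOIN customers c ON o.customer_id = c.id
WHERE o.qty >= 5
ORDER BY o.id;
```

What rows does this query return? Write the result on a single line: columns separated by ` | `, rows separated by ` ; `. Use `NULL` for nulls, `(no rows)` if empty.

211 | Hank ; 211 | Mira ; 102 | Alice ; 82 | Noa ; 262 | Hank ; 240 | Yuki

Each orders row matches the customers row where customer_id = customers.id.
Then keep rows with o.qty >= 5.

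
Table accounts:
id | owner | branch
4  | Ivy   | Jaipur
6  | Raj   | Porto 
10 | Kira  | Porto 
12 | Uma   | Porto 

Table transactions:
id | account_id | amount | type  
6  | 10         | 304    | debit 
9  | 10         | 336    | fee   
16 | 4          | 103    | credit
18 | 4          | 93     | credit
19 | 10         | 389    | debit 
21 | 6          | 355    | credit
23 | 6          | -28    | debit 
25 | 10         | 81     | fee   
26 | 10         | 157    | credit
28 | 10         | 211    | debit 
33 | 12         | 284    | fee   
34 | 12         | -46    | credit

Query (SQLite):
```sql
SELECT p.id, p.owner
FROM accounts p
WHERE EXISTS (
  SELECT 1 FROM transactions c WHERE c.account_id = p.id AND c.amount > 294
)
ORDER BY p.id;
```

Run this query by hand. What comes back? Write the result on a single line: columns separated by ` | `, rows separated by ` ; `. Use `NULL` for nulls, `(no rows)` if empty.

6 | Raj ; 10 | Kira

For each accounts row, check whether any transactions with matching account_id has amount > 294.
Keep rows where that is true.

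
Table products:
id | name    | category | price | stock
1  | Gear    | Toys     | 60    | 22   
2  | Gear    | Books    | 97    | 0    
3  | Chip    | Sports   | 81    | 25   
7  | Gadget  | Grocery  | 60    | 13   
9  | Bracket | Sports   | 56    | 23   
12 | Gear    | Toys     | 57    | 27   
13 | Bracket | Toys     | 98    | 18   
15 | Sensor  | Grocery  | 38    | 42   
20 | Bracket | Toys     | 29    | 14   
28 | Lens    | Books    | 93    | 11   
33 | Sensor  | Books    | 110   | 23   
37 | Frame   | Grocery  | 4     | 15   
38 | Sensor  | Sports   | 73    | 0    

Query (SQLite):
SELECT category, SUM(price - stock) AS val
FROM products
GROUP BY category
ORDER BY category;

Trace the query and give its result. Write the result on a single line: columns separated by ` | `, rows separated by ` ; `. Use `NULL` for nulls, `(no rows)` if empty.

Books | 266 ; Grocery | 32 ; Sports | 162 ; Toys | 163

For each row compute price - stock.
Group by category; take SUM of the expression per group.
  Books: ids {2, 28, 33} → SUM(price - stock)=266
  Grocery: ids {7, 15, 37} → SUM(price - stock)=32
  Sports: ids {3, 9, 38} → SUM(price - stock)=162
  Toys: ids {1, 12, 13, 20} → SUM(price - stock)=163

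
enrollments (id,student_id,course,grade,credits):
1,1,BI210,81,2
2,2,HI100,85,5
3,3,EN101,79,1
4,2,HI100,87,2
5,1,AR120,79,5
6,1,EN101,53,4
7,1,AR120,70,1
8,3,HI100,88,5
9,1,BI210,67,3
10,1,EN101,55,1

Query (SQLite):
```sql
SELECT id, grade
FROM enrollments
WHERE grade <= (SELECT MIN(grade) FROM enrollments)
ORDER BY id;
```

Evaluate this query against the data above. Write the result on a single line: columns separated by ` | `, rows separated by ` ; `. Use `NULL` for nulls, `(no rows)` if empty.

6 | 53

Scalar subquery: MIN(grade) over all enrollments rows = 53.
Keep rows where grade <= that value.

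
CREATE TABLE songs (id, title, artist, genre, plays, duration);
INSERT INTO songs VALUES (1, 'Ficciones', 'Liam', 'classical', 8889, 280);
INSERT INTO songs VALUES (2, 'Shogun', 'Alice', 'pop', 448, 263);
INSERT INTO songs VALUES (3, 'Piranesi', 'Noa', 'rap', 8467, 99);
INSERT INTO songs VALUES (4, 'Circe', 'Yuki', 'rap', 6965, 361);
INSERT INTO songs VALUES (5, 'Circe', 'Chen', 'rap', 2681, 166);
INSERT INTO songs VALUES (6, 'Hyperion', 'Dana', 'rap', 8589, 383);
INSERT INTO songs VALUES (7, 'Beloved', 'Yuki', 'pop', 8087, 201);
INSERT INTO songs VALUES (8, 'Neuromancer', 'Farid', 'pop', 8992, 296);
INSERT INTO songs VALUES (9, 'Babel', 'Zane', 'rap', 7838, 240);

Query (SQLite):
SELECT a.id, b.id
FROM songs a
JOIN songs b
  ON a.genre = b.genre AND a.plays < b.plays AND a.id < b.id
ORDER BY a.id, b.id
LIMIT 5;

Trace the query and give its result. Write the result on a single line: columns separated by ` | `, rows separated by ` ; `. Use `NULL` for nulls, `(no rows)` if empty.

2 | 7 ; 2 | 8 ; 3 | 6 ; 4 | 6 ; 4 | 9

Pairs (a,b) with same genre, a.plays < b.plays, a.id < b.id.
genre groups: classical:{1} pop:{2,7,8} rap:{3,4,5,6,9}
Ordered by (a.id, b.id); first 5.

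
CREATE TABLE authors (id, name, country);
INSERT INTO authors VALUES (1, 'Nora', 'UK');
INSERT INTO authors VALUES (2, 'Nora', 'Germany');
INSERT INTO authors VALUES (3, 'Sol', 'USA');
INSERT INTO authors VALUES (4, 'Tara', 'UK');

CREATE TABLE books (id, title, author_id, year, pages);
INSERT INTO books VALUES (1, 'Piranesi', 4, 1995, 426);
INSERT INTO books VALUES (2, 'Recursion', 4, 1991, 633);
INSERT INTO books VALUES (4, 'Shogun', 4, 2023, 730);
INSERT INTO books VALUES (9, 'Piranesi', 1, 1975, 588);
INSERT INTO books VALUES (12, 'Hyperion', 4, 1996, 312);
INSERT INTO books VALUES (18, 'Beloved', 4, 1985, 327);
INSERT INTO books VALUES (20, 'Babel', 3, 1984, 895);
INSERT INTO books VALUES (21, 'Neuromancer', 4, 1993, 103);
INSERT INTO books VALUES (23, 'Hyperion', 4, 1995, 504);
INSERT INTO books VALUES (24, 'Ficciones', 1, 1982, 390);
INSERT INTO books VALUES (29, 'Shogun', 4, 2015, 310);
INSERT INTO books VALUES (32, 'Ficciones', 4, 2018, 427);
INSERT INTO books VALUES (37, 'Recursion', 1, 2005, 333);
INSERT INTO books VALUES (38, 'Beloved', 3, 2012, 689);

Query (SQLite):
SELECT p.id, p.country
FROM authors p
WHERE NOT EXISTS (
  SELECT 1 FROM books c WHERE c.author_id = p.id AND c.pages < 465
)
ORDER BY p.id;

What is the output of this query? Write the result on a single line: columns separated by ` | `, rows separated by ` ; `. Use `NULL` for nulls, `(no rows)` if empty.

2 | Germany ; 3 | USA

For each authors row, check whether any books with matching author_id has pages < 465.
Keep rows where that is false.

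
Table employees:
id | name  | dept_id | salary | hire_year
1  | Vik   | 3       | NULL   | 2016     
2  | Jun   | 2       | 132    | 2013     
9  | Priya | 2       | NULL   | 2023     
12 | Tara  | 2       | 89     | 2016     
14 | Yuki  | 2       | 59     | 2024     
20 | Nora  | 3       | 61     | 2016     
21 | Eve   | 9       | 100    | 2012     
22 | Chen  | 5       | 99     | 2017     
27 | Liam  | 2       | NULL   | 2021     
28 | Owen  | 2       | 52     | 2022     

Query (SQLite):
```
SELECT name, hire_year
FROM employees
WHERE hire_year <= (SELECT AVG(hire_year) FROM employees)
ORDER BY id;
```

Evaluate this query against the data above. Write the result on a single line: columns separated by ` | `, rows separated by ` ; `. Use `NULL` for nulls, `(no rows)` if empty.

Vik | 2016 ; Jun | 2013 ; Tara | 2016 ; Nora | 2016 ; Eve | 2012 ; Chen | 2017

Scalar subquery: AVG(hire_year) over all employees rows = 2018.0.
Keep rows where hire_year <= that value.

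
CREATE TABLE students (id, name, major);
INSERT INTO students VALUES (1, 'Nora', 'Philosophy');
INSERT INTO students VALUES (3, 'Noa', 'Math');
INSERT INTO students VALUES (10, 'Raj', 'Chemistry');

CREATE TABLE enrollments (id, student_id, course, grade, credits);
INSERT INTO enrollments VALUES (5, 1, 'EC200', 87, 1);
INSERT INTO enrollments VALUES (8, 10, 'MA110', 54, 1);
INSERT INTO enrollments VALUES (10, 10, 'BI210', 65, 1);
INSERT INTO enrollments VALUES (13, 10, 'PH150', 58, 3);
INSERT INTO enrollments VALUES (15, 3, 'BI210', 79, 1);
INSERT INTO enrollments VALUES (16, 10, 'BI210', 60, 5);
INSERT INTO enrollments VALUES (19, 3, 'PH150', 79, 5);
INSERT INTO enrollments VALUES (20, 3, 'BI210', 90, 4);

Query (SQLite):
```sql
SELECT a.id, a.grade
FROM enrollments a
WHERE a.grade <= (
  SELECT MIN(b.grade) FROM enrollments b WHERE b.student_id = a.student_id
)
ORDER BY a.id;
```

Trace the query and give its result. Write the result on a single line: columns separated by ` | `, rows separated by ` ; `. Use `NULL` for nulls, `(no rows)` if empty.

For each enrollments row a, compute MIN(grade) over rows sharing a.student_id.
Keep row a if a.grade <= that per-group MIN.
  student_id=1: MIN(grade) = 87
  student_id=3: MIN(grade) = 79
  student_id=10: MIN(grade) = 54

5 | 87 ; 8 | 54 ; 15 | 79 ; 19 | 79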